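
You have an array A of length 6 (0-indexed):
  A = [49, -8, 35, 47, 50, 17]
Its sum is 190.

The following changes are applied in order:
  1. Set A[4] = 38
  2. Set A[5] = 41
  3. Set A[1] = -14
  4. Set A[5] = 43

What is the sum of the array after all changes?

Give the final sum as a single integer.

Answer: 198

Derivation:
Initial sum: 190
Change 1: A[4] 50 -> 38, delta = -12, sum = 178
Change 2: A[5] 17 -> 41, delta = 24, sum = 202
Change 3: A[1] -8 -> -14, delta = -6, sum = 196
Change 4: A[5] 41 -> 43, delta = 2, sum = 198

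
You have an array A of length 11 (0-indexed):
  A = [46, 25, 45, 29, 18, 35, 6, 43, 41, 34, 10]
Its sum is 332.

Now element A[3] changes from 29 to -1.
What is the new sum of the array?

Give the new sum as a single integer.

Answer: 302

Derivation:
Old value at index 3: 29
New value at index 3: -1
Delta = -1 - 29 = -30
New sum = old_sum + delta = 332 + (-30) = 302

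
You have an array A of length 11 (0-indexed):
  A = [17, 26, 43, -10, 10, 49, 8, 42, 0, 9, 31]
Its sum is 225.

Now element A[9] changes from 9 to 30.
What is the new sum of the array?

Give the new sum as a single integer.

Answer: 246

Derivation:
Old value at index 9: 9
New value at index 9: 30
Delta = 30 - 9 = 21
New sum = old_sum + delta = 225 + (21) = 246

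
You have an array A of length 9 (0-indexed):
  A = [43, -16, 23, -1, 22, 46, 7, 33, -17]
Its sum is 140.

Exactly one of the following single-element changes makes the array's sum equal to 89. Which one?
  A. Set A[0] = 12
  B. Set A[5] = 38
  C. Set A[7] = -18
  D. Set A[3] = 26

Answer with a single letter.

Option A: A[0] 43->12, delta=-31, new_sum=140+(-31)=109
Option B: A[5] 46->38, delta=-8, new_sum=140+(-8)=132
Option C: A[7] 33->-18, delta=-51, new_sum=140+(-51)=89 <-- matches target
Option D: A[3] -1->26, delta=27, new_sum=140+(27)=167

Answer: C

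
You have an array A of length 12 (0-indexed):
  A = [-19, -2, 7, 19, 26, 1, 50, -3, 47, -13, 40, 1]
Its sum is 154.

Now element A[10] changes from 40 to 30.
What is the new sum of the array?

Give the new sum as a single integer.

Old value at index 10: 40
New value at index 10: 30
Delta = 30 - 40 = -10
New sum = old_sum + delta = 154 + (-10) = 144

Answer: 144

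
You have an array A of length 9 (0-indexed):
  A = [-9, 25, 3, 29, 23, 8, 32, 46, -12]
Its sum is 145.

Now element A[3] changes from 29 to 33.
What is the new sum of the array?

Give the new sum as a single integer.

Answer: 149

Derivation:
Old value at index 3: 29
New value at index 3: 33
Delta = 33 - 29 = 4
New sum = old_sum + delta = 145 + (4) = 149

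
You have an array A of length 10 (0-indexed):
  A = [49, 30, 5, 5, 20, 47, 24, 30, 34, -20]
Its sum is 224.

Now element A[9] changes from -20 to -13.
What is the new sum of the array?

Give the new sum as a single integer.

Answer: 231

Derivation:
Old value at index 9: -20
New value at index 9: -13
Delta = -13 - -20 = 7
New sum = old_sum + delta = 224 + (7) = 231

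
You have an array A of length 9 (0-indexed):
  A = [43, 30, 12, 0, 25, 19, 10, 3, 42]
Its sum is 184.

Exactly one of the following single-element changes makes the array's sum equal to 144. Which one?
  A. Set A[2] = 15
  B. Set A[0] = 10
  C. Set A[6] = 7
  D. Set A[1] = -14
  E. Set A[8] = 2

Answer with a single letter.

Option A: A[2] 12->15, delta=3, new_sum=184+(3)=187
Option B: A[0] 43->10, delta=-33, new_sum=184+(-33)=151
Option C: A[6] 10->7, delta=-3, new_sum=184+(-3)=181
Option D: A[1] 30->-14, delta=-44, new_sum=184+(-44)=140
Option E: A[8] 42->2, delta=-40, new_sum=184+(-40)=144 <-- matches target

Answer: E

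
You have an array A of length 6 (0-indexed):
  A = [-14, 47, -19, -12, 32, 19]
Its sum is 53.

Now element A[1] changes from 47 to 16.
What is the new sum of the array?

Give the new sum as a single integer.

Old value at index 1: 47
New value at index 1: 16
Delta = 16 - 47 = -31
New sum = old_sum + delta = 53 + (-31) = 22

Answer: 22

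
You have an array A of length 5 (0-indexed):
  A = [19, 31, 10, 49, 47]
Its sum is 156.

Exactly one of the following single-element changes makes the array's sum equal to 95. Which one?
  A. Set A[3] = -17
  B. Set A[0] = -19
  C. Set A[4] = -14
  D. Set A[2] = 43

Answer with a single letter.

Option A: A[3] 49->-17, delta=-66, new_sum=156+(-66)=90
Option B: A[0] 19->-19, delta=-38, new_sum=156+(-38)=118
Option C: A[4] 47->-14, delta=-61, new_sum=156+(-61)=95 <-- matches target
Option D: A[2] 10->43, delta=33, new_sum=156+(33)=189

Answer: C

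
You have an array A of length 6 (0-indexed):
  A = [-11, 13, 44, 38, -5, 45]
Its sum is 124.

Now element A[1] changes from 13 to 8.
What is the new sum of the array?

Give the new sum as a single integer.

Old value at index 1: 13
New value at index 1: 8
Delta = 8 - 13 = -5
New sum = old_sum + delta = 124 + (-5) = 119

Answer: 119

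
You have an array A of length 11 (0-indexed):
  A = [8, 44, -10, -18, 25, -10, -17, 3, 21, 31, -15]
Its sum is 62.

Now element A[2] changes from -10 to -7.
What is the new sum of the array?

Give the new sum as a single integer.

Answer: 65

Derivation:
Old value at index 2: -10
New value at index 2: -7
Delta = -7 - -10 = 3
New sum = old_sum + delta = 62 + (3) = 65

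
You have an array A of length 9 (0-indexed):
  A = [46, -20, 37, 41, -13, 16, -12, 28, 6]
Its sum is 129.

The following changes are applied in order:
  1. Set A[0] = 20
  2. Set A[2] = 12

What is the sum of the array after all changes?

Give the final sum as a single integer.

Initial sum: 129
Change 1: A[0] 46 -> 20, delta = -26, sum = 103
Change 2: A[2] 37 -> 12, delta = -25, sum = 78

Answer: 78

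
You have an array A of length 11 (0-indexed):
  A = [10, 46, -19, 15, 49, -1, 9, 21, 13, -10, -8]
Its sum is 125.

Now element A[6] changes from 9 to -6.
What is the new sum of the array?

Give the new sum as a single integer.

Old value at index 6: 9
New value at index 6: -6
Delta = -6 - 9 = -15
New sum = old_sum + delta = 125 + (-15) = 110

Answer: 110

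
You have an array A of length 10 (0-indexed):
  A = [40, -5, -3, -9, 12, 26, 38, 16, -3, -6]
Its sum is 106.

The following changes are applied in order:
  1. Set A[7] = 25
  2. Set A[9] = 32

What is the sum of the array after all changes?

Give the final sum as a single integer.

Initial sum: 106
Change 1: A[7] 16 -> 25, delta = 9, sum = 115
Change 2: A[9] -6 -> 32, delta = 38, sum = 153

Answer: 153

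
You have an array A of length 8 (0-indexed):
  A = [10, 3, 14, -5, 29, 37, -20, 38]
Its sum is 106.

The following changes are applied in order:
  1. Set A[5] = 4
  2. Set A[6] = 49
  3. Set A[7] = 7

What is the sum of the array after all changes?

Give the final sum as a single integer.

Answer: 111

Derivation:
Initial sum: 106
Change 1: A[5] 37 -> 4, delta = -33, sum = 73
Change 2: A[6] -20 -> 49, delta = 69, sum = 142
Change 3: A[7] 38 -> 7, delta = -31, sum = 111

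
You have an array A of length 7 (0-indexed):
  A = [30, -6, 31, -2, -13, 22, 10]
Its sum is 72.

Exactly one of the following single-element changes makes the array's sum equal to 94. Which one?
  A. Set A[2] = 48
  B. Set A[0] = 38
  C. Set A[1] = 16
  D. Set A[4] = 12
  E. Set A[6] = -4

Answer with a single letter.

Option A: A[2] 31->48, delta=17, new_sum=72+(17)=89
Option B: A[0] 30->38, delta=8, new_sum=72+(8)=80
Option C: A[1] -6->16, delta=22, new_sum=72+(22)=94 <-- matches target
Option D: A[4] -13->12, delta=25, new_sum=72+(25)=97
Option E: A[6] 10->-4, delta=-14, new_sum=72+(-14)=58

Answer: C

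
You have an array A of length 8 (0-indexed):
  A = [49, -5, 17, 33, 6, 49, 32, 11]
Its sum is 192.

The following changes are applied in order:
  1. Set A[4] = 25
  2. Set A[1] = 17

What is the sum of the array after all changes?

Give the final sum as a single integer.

Answer: 233

Derivation:
Initial sum: 192
Change 1: A[4] 6 -> 25, delta = 19, sum = 211
Change 2: A[1] -5 -> 17, delta = 22, sum = 233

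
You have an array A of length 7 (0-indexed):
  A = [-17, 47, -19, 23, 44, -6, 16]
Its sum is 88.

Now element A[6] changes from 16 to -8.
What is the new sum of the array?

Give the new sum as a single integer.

Answer: 64

Derivation:
Old value at index 6: 16
New value at index 6: -8
Delta = -8 - 16 = -24
New sum = old_sum + delta = 88 + (-24) = 64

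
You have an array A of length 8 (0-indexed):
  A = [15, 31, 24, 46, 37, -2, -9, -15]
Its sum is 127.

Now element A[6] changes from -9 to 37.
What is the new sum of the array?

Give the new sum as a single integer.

Old value at index 6: -9
New value at index 6: 37
Delta = 37 - -9 = 46
New sum = old_sum + delta = 127 + (46) = 173

Answer: 173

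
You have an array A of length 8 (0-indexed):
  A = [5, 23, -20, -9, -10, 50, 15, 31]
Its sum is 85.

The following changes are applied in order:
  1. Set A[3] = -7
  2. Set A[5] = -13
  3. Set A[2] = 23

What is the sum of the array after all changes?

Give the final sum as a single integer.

Initial sum: 85
Change 1: A[3] -9 -> -7, delta = 2, sum = 87
Change 2: A[5] 50 -> -13, delta = -63, sum = 24
Change 3: A[2] -20 -> 23, delta = 43, sum = 67

Answer: 67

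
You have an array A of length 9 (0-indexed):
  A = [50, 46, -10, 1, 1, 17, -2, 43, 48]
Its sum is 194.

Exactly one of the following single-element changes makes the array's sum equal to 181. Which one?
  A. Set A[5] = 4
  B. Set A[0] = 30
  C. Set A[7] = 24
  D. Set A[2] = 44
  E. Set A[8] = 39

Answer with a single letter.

Answer: A

Derivation:
Option A: A[5] 17->4, delta=-13, new_sum=194+(-13)=181 <-- matches target
Option B: A[0] 50->30, delta=-20, new_sum=194+(-20)=174
Option C: A[7] 43->24, delta=-19, new_sum=194+(-19)=175
Option D: A[2] -10->44, delta=54, new_sum=194+(54)=248
Option E: A[8] 48->39, delta=-9, new_sum=194+(-9)=185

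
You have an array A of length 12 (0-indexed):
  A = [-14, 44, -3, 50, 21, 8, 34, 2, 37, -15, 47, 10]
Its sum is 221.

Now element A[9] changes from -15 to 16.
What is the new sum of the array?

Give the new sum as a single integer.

Answer: 252

Derivation:
Old value at index 9: -15
New value at index 9: 16
Delta = 16 - -15 = 31
New sum = old_sum + delta = 221 + (31) = 252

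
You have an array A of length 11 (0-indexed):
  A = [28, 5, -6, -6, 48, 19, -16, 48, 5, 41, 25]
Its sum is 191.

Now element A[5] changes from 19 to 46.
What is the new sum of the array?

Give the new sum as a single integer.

Answer: 218

Derivation:
Old value at index 5: 19
New value at index 5: 46
Delta = 46 - 19 = 27
New sum = old_sum + delta = 191 + (27) = 218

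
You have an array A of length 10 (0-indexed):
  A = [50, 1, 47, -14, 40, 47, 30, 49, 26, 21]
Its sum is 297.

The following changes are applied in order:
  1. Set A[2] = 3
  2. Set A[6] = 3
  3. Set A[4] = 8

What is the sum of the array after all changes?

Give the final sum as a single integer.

Initial sum: 297
Change 1: A[2] 47 -> 3, delta = -44, sum = 253
Change 2: A[6] 30 -> 3, delta = -27, sum = 226
Change 3: A[4] 40 -> 8, delta = -32, sum = 194

Answer: 194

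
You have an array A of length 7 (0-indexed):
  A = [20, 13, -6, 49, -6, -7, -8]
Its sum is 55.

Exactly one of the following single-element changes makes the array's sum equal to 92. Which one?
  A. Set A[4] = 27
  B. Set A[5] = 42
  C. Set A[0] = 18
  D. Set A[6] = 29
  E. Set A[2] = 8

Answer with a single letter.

Answer: D

Derivation:
Option A: A[4] -6->27, delta=33, new_sum=55+(33)=88
Option B: A[5] -7->42, delta=49, new_sum=55+(49)=104
Option C: A[0] 20->18, delta=-2, new_sum=55+(-2)=53
Option D: A[6] -8->29, delta=37, new_sum=55+(37)=92 <-- matches target
Option E: A[2] -6->8, delta=14, new_sum=55+(14)=69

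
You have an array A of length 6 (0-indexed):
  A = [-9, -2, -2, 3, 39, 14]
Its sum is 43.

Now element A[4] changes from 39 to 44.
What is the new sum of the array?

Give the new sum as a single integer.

Answer: 48

Derivation:
Old value at index 4: 39
New value at index 4: 44
Delta = 44 - 39 = 5
New sum = old_sum + delta = 43 + (5) = 48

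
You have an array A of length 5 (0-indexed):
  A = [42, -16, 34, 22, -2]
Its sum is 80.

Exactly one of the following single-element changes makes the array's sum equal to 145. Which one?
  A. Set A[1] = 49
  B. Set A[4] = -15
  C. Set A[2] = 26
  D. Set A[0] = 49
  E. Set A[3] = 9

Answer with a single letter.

Answer: A

Derivation:
Option A: A[1] -16->49, delta=65, new_sum=80+(65)=145 <-- matches target
Option B: A[4] -2->-15, delta=-13, new_sum=80+(-13)=67
Option C: A[2] 34->26, delta=-8, new_sum=80+(-8)=72
Option D: A[0] 42->49, delta=7, new_sum=80+(7)=87
Option E: A[3] 22->9, delta=-13, new_sum=80+(-13)=67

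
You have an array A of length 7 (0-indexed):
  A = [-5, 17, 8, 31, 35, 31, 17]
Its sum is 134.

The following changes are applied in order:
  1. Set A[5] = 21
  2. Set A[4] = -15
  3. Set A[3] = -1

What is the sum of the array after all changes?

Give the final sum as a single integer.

Answer: 42

Derivation:
Initial sum: 134
Change 1: A[5] 31 -> 21, delta = -10, sum = 124
Change 2: A[4] 35 -> -15, delta = -50, sum = 74
Change 3: A[3] 31 -> -1, delta = -32, sum = 42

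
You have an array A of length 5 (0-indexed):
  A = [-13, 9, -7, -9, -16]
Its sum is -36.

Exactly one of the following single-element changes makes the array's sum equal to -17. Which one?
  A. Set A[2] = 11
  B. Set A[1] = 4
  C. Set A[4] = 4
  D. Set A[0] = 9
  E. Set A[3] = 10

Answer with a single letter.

Option A: A[2] -7->11, delta=18, new_sum=-36+(18)=-18
Option B: A[1] 9->4, delta=-5, new_sum=-36+(-5)=-41
Option C: A[4] -16->4, delta=20, new_sum=-36+(20)=-16
Option D: A[0] -13->9, delta=22, new_sum=-36+(22)=-14
Option E: A[3] -9->10, delta=19, new_sum=-36+(19)=-17 <-- matches target

Answer: E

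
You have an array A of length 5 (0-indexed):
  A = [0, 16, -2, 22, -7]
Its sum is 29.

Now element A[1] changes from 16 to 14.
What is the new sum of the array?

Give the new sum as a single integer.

Old value at index 1: 16
New value at index 1: 14
Delta = 14 - 16 = -2
New sum = old_sum + delta = 29 + (-2) = 27

Answer: 27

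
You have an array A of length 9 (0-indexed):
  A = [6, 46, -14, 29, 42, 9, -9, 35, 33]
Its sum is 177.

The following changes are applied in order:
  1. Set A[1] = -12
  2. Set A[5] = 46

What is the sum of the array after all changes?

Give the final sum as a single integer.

Answer: 156

Derivation:
Initial sum: 177
Change 1: A[1] 46 -> -12, delta = -58, sum = 119
Change 2: A[5] 9 -> 46, delta = 37, sum = 156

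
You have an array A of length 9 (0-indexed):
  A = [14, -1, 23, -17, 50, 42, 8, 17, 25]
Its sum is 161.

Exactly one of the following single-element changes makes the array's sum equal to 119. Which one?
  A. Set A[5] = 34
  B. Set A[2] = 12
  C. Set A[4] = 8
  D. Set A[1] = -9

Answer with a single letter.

Answer: C

Derivation:
Option A: A[5] 42->34, delta=-8, new_sum=161+(-8)=153
Option B: A[2] 23->12, delta=-11, new_sum=161+(-11)=150
Option C: A[4] 50->8, delta=-42, new_sum=161+(-42)=119 <-- matches target
Option D: A[1] -1->-9, delta=-8, new_sum=161+(-8)=153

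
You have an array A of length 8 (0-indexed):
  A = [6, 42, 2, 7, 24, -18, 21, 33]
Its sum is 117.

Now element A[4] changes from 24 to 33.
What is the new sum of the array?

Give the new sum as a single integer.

Answer: 126

Derivation:
Old value at index 4: 24
New value at index 4: 33
Delta = 33 - 24 = 9
New sum = old_sum + delta = 117 + (9) = 126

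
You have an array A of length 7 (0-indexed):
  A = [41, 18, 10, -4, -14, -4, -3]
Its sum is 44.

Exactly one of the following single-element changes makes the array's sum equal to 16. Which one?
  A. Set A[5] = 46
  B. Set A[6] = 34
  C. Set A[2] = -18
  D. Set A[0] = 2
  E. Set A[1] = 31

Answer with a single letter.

Option A: A[5] -4->46, delta=50, new_sum=44+(50)=94
Option B: A[6] -3->34, delta=37, new_sum=44+(37)=81
Option C: A[2] 10->-18, delta=-28, new_sum=44+(-28)=16 <-- matches target
Option D: A[0] 41->2, delta=-39, new_sum=44+(-39)=5
Option E: A[1] 18->31, delta=13, new_sum=44+(13)=57

Answer: C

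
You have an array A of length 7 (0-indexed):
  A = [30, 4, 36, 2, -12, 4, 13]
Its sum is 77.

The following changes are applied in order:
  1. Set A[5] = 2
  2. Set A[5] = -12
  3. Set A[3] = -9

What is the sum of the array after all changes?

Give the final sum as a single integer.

Initial sum: 77
Change 1: A[5] 4 -> 2, delta = -2, sum = 75
Change 2: A[5] 2 -> -12, delta = -14, sum = 61
Change 3: A[3] 2 -> -9, delta = -11, sum = 50

Answer: 50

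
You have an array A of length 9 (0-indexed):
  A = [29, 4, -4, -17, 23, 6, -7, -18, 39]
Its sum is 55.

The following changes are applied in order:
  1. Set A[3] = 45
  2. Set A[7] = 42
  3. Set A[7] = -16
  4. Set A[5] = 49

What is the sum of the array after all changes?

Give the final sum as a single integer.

Answer: 162

Derivation:
Initial sum: 55
Change 1: A[3] -17 -> 45, delta = 62, sum = 117
Change 2: A[7] -18 -> 42, delta = 60, sum = 177
Change 3: A[7] 42 -> -16, delta = -58, sum = 119
Change 4: A[5] 6 -> 49, delta = 43, sum = 162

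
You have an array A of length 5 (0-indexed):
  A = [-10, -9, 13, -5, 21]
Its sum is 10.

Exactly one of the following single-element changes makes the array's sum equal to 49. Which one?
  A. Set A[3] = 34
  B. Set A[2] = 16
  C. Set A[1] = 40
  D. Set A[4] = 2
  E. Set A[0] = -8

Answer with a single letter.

Answer: A

Derivation:
Option A: A[3] -5->34, delta=39, new_sum=10+(39)=49 <-- matches target
Option B: A[2] 13->16, delta=3, new_sum=10+(3)=13
Option C: A[1] -9->40, delta=49, new_sum=10+(49)=59
Option D: A[4] 21->2, delta=-19, new_sum=10+(-19)=-9
Option E: A[0] -10->-8, delta=2, new_sum=10+(2)=12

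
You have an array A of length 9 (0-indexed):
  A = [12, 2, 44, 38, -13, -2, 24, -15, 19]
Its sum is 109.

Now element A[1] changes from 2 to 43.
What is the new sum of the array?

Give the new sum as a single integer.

Old value at index 1: 2
New value at index 1: 43
Delta = 43 - 2 = 41
New sum = old_sum + delta = 109 + (41) = 150

Answer: 150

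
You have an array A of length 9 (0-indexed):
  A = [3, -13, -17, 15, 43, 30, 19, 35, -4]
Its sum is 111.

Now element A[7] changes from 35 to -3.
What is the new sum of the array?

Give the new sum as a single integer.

Answer: 73

Derivation:
Old value at index 7: 35
New value at index 7: -3
Delta = -3 - 35 = -38
New sum = old_sum + delta = 111 + (-38) = 73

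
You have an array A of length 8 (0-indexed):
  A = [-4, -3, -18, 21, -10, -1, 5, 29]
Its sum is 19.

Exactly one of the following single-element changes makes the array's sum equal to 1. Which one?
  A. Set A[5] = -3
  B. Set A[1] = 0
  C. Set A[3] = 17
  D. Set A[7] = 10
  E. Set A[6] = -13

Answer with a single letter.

Answer: E

Derivation:
Option A: A[5] -1->-3, delta=-2, new_sum=19+(-2)=17
Option B: A[1] -3->0, delta=3, new_sum=19+(3)=22
Option C: A[3] 21->17, delta=-4, new_sum=19+(-4)=15
Option D: A[7] 29->10, delta=-19, new_sum=19+(-19)=0
Option E: A[6] 5->-13, delta=-18, new_sum=19+(-18)=1 <-- matches target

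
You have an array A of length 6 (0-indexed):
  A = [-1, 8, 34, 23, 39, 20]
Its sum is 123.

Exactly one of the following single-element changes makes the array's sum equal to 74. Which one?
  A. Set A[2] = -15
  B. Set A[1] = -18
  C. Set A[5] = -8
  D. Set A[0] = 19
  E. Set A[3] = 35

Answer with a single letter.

Answer: A

Derivation:
Option A: A[2] 34->-15, delta=-49, new_sum=123+(-49)=74 <-- matches target
Option B: A[1] 8->-18, delta=-26, new_sum=123+(-26)=97
Option C: A[5] 20->-8, delta=-28, new_sum=123+(-28)=95
Option D: A[0] -1->19, delta=20, new_sum=123+(20)=143
Option E: A[3] 23->35, delta=12, new_sum=123+(12)=135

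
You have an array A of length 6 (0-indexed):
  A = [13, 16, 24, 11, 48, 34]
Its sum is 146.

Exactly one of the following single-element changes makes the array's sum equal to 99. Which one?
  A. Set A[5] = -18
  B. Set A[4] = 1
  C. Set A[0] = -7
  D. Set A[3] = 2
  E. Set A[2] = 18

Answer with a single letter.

Answer: B

Derivation:
Option A: A[5] 34->-18, delta=-52, new_sum=146+(-52)=94
Option B: A[4] 48->1, delta=-47, new_sum=146+(-47)=99 <-- matches target
Option C: A[0] 13->-7, delta=-20, new_sum=146+(-20)=126
Option D: A[3] 11->2, delta=-9, new_sum=146+(-9)=137
Option E: A[2] 24->18, delta=-6, new_sum=146+(-6)=140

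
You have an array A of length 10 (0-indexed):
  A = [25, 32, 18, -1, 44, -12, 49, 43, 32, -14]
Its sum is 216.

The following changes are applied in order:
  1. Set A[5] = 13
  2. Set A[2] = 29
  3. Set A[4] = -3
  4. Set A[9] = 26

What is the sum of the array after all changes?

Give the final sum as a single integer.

Answer: 245

Derivation:
Initial sum: 216
Change 1: A[5] -12 -> 13, delta = 25, sum = 241
Change 2: A[2] 18 -> 29, delta = 11, sum = 252
Change 3: A[4] 44 -> -3, delta = -47, sum = 205
Change 4: A[9] -14 -> 26, delta = 40, sum = 245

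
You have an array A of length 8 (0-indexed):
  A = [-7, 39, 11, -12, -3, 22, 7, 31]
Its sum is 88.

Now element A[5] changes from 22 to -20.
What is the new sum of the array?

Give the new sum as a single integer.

Old value at index 5: 22
New value at index 5: -20
Delta = -20 - 22 = -42
New sum = old_sum + delta = 88 + (-42) = 46

Answer: 46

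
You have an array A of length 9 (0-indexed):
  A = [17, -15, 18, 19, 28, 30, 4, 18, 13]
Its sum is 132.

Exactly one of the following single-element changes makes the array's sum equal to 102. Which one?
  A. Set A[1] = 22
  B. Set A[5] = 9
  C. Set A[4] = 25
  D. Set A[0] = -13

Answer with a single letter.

Option A: A[1] -15->22, delta=37, new_sum=132+(37)=169
Option B: A[5] 30->9, delta=-21, new_sum=132+(-21)=111
Option C: A[4] 28->25, delta=-3, new_sum=132+(-3)=129
Option D: A[0] 17->-13, delta=-30, new_sum=132+(-30)=102 <-- matches target

Answer: D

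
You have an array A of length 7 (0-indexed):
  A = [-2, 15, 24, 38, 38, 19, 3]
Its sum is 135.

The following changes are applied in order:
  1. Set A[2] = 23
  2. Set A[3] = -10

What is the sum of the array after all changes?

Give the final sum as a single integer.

Initial sum: 135
Change 1: A[2] 24 -> 23, delta = -1, sum = 134
Change 2: A[3] 38 -> -10, delta = -48, sum = 86

Answer: 86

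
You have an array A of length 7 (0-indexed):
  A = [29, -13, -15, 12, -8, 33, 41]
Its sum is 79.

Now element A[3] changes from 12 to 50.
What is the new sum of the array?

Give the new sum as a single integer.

Old value at index 3: 12
New value at index 3: 50
Delta = 50 - 12 = 38
New sum = old_sum + delta = 79 + (38) = 117

Answer: 117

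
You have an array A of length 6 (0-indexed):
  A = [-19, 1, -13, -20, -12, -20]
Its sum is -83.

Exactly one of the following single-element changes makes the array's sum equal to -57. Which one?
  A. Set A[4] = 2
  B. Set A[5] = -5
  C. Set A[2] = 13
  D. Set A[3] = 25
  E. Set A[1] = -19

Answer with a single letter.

Answer: C

Derivation:
Option A: A[4] -12->2, delta=14, new_sum=-83+(14)=-69
Option B: A[5] -20->-5, delta=15, new_sum=-83+(15)=-68
Option C: A[2] -13->13, delta=26, new_sum=-83+(26)=-57 <-- matches target
Option D: A[3] -20->25, delta=45, new_sum=-83+(45)=-38
Option E: A[1] 1->-19, delta=-20, new_sum=-83+(-20)=-103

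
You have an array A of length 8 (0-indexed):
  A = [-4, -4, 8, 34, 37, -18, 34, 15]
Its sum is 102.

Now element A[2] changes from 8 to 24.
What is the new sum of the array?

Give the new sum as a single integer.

Answer: 118

Derivation:
Old value at index 2: 8
New value at index 2: 24
Delta = 24 - 8 = 16
New sum = old_sum + delta = 102 + (16) = 118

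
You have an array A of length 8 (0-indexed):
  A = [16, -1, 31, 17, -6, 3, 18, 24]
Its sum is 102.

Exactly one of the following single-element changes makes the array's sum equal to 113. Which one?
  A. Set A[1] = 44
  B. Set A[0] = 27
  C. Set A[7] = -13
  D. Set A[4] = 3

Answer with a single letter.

Option A: A[1] -1->44, delta=45, new_sum=102+(45)=147
Option B: A[0] 16->27, delta=11, new_sum=102+(11)=113 <-- matches target
Option C: A[7] 24->-13, delta=-37, new_sum=102+(-37)=65
Option D: A[4] -6->3, delta=9, new_sum=102+(9)=111

Answer: B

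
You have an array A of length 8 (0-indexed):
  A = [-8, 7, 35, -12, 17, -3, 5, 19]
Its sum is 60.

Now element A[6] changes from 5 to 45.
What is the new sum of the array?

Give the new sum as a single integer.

Answer: 100

Derivation:
Old value at index 6: 5
New value at index 6: 45
Delta = 45 - 5 = 40
New sum = old_sum + delta = 60 + (40) = 100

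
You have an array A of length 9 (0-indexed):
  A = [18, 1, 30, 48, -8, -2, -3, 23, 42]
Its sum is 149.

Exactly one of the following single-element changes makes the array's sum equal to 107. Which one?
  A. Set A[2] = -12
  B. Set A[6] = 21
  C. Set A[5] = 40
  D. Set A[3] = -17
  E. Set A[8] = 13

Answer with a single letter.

Option A: A[2] 30->-12, delta=-42, new_sum=149+(-42)=107 <-- matches target
Option B: A[6] -3->21, delta=24, new_sum=149+(24)=173
Option C: A[5] -2->40, delta=42, new_sum=149+(42)=191
Option D: A[3] 48->-17, delta=-65, new_sum=149+(-65)=84
Option E: A[8] 42->13, delta=-29, new_sum=149+(-29)=120

Answer: A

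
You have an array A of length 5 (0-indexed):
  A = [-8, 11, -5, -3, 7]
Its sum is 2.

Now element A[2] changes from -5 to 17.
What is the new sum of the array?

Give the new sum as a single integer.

Old value at index 2: -5
New value at index 2: 17
Delta = 17 - -5 = 22
New sum = old_sum + delta = 2 + (22) = 24

Answer: 24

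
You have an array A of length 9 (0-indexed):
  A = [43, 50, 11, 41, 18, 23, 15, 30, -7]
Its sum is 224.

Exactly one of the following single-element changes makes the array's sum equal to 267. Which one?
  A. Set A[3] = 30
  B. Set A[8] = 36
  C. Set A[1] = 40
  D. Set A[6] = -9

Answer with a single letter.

Answer: B

Derivation:
Option A: A[3] 41->30, delta=-11, new_sum=224+(-11)=213
Option B: A[8] -7->36, delta=43, new_sum=224+(43)=267 <-- matches target
Option C: A[1] 50->40, delta=-10, new_sum=224+(-10)=214
Option D: A[6] 15->-9, delta=-24, new_sum=224+(-24)=200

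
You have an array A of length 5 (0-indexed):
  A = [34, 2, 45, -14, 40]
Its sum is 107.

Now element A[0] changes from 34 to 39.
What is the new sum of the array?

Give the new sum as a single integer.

Answer: 112

Derivation:
Old value at index 0: 34
New value at index 0: 39
Delta = 39 - 34 = 5
New sum = old_sum + delta = 107 + (5) = 112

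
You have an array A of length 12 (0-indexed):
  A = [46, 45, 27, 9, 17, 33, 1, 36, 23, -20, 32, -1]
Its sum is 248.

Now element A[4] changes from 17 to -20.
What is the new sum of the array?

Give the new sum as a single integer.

Answer: 211

Derivation:
Old value at index 4: 17
New value at index 4: -20
Delta = -20 - 17 = -37
New sum = old_sum + delta = 248 + (-37) = 211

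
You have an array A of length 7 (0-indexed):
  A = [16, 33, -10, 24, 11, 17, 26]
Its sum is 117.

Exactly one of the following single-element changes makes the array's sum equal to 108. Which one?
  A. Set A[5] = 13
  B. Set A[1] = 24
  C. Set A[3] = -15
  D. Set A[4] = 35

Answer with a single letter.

Answer: B

Derivation:
Option A: A[5] 17->13, delta=-4, new_sum=117+(-4)=113
Option B: A[1] 33->24, delta=-9, new_sum=117+(-9)=108 <-- matches target
Option C: A[3] 24->-15, delta=-39, new_sum=117+(-39)=78
Option D: A[4] 11->35, delta=24, new_sum=117+(24)=141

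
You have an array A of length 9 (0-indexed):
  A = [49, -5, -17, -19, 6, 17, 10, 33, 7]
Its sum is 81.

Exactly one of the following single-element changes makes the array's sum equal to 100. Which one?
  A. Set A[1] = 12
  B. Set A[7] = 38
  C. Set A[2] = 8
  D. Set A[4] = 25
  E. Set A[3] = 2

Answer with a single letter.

Answer: D

Derivation:
Option A: A[1] -5->12, delta=17, new_sum=81+(17)=98
Option B: A[7] 33->38, delta=5, new_sum=81+(5)=86
Option C: A[2] -17->8, delta=25, new_sum=81+(25)=106
Option D: A[4] 6->25, delta=19, new_sum=81+(19)=100 <-- matches target
Option E: A[3] -19->2, delta=21, new_sum=81+(21)=102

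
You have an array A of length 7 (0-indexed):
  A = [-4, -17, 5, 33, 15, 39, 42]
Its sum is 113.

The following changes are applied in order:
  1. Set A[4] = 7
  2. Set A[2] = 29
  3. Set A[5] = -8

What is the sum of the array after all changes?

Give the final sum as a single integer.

Initial sum: 113
Change 1: A[4] 15 -> 7, delta = -8, sum = 105
Change 2: A[2] 5 -> 29, delta = 24, sum = 129
Change 3: A[5] 39 -> -8, delta = -47, sum = 82

Answer: 82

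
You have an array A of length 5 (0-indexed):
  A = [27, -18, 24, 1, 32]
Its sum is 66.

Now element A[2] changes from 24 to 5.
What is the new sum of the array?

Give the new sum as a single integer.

Answer: 47

Derivation:
Old value at index 2: 24
New value at index 2: 5
Delta = 5 - 24 = -19
New sum = old_sum + delta = 66 + (-19) = 47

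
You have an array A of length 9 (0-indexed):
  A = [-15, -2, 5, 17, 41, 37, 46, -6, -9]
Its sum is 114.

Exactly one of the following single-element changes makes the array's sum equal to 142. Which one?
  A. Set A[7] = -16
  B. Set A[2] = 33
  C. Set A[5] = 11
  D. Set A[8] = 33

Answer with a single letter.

Answer: B

Derivation:
Option A: A[7] -6->-16, delta=-10, new_sum=114+(-10)=104
Option B: A[2] 5->33, delta=28, new_sum=114+(28)=142 <-- matches target
Option C: A[5] 37->11, delta=-26, new_sum=114+(-26)=88
Option D: A[8] -9->33, delta=42, new_sum=114+(42)=156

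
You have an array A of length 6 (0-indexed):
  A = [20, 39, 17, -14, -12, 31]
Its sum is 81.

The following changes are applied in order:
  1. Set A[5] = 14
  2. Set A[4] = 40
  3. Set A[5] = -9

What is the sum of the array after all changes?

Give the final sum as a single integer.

Initial sum: 81
Change 1: A[5] 31 -> 14, delta = -17, sum = 64
Change 2: A[4] -12 -> 40, delta = 52, sum = 116
Change 3: A[5] 14 -> -9, delta = -23, sum = 93

Answer: 93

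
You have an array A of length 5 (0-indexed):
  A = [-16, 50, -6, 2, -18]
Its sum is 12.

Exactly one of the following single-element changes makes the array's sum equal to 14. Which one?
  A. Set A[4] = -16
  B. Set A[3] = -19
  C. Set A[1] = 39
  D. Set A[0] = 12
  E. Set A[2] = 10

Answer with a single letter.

Answer: A

Derivation:
Option A: A[4] -18->-16, delta=2, new_sum=12+(2)=14 <-- matches target
Option B: A[3] 2->-19, delta=-21, new_sum=12+(-21)=-9
Option C: A[1] 50->39, delta=-11, new_sum=12+(-11)=1
Option D: A[0] -16->12, delta=28, new_sum=12+(28)=40
Option E: A[2] -6->10, delta=16, new_sum=12+(16)=28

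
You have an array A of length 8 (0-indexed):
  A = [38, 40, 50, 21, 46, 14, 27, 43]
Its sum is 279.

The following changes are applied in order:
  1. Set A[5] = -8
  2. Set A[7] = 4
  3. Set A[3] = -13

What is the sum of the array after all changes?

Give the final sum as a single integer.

Initial sum: 279
Change 1: A[5] 14 -> -8, delta = -22, sum = 257
Change 2: A[7] 43 -> 4, delta = -39, sum = 218
Change 3: A[3] 21 -> -13, delta = -34, sum = 184

Answer: 184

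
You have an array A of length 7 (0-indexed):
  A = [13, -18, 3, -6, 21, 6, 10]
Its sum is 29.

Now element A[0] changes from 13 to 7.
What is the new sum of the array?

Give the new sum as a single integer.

Old value at index 0: 13
New value at index 0: 7
Delta = 7 - 13 = -6
New sum = old_sum + delta = 29 + (-6) = 23

Answer: 23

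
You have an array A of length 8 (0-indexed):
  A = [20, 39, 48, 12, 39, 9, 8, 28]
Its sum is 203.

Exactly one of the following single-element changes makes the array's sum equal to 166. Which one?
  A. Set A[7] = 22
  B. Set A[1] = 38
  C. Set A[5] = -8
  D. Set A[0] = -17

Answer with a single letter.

Answer: D

Derivation:
Option A: A[7] 28->22, delta=-6, new_sum=203+(-6)=197
Option B: A[1] 39->38, delta=-1, new_sum=203+(-1)=202
Option C: A[5] 9->-8, delta=-17, new_sum=203+(-17)=186
Option D: A[0] 20->-17, delta=-37, new_sum=203+(-37)=166 <-- matches target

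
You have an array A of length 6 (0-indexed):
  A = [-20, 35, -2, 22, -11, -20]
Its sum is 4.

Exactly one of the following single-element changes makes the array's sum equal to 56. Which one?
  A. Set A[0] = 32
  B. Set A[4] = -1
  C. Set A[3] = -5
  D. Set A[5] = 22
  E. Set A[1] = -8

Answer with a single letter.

Answer: A

Derivation:
Option A: A[0] -20->32, delta=52, new_sum=4+(52)=56 <-- matches target
Option B: A[4] -11->-1, delta=10, new_sum=4+(10)=14
Option C: A[3] 22->-5, delta=-27, new_sum=4+(-27)=-23
Option D: A[5] -20->22, delta=42, new_sum=4+(42)=46
Option E: A[1] 35->-8, delta=-43, new_sum=4+(-43)=-39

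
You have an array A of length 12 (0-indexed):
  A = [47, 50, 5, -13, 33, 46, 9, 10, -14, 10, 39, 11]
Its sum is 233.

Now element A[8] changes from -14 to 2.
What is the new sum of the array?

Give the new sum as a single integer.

Answer: 249

Derivation:
Old value at index 8: -14
New value at index 8: 2
Delta = 2 - -14 = 16
New sum = old_sum + delta = 233 + (16) = 249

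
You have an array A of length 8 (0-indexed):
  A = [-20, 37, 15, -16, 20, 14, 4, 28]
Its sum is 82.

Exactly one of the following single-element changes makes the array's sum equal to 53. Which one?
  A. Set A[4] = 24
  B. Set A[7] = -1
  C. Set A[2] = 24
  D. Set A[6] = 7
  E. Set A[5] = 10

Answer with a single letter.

Answer: B

Derivation:
Option A: A[4] 20->24, delta=4, new_sum=82+(4)=86
Option B: A[7] 28->-1, delta=-29, new_sum=82+(-29)=53 <-- matches target
Option C: A[2] 15->24, delta=9, new_sum=82+(9)=91
Option D: A[6] 4->7, delta=3, new_sum=82+(3)=85
Option E: A[5] 14->10, delta=-4, new_sum=82+(-4)=78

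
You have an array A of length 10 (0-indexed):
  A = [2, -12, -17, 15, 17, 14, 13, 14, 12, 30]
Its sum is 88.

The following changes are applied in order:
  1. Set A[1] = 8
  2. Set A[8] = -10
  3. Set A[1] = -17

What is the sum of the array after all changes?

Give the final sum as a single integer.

Initial sum: 88
Change 1: A[1] -12 -> 8, delta = 20, sum = 108
Change 2: A[8] 12 -> -10, delta = -22, sum = 86
Change 3: A[1] 8 -> -17, delta = -25, sum = 61

Answer: 61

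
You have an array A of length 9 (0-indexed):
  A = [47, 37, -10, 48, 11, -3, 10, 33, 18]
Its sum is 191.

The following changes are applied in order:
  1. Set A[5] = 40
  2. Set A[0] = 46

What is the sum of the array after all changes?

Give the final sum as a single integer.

Answer: 233

Derivation:
Initial sum: 191
Change 1: A[5] -3 -> 40, delta = 43, sum = 234
Change 2: A[0] 47 -> 46, delta = -1, sum = 233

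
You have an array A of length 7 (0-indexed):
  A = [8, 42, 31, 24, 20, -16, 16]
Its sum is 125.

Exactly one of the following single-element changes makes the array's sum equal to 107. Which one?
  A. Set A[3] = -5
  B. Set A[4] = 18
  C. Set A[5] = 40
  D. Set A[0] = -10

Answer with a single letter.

Option A: A[3] 24->-5, delta=-29, new_sum=125+(-29)=96
Option B: A[4] 20->18, delta=-2, new_sum=125+(-2)=123
Option C: A[5] -16->40, delta=56, new_sum=125+(56)=181
Option D: A[0] 8->-10, delta=-18, new_sum=125+(-18)=107 <-- matches target

Answer: D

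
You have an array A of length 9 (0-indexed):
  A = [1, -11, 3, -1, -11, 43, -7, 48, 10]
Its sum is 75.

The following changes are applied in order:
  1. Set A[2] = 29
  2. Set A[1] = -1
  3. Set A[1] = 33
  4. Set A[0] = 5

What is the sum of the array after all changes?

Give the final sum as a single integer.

Answer: 149

Derivation:
Initial sum: 75
Change 1: A[2] 3 -> 29, delta = 26, sum = 101
Change 2: A[1] -11 -> -1, delta = 10, sum = 111
Change 3: A[1] -1 -> 33, delta = 34, sum = 145
Change 4: A[0] 1 -> 5, delta = 4, sum = 149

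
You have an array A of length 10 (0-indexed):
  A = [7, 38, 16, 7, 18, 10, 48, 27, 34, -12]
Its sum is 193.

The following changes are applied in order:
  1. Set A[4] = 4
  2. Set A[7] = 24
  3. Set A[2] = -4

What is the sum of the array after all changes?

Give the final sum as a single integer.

Initial sum: 193
Change 1: A[4] 18 -> 4, delta = -14, sum = 179
Change 2: A[7] 27 -> 24, delta = -3, sum = 176
Change 3: A[2] 16 -> -4, delta = -20, sum = 156

Answer: 156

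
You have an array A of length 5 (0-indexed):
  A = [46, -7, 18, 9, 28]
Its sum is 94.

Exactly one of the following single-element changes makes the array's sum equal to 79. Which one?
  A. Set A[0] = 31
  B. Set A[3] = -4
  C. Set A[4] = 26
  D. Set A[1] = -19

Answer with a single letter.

Option A: A[0] 46->31, delta=-15, new_sum=94+(-15)=79 <-- matches target
Option B: A[3] 9->-4, delta=-13, new_sum=94+(-13)=81
Option C: A[4] 28->26, delta=-2, new_sum=94+(-2)=92
Option D: A[1] -7->-19, delta=-12, new_sum=94+(-12)=82

Answer: A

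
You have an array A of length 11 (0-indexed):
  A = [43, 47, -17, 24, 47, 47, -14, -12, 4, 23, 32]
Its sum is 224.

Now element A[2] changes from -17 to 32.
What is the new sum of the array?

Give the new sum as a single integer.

Answer: 273

Derivation:
Old value at index 2: -17
New value at index 2: 32
Delta = 32 - -17 = 49
New sum = old_sum + delta = 224 + (49) = 273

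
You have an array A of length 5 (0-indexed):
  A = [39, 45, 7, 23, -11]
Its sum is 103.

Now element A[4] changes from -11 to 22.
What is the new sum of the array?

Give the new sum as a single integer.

Answer: 136

Derivation:
Old value at index 4: -11
New value at index 4: 22
Delta = 22 - -11 = 33
New sum = old_sum + delta = 103 + (33) = 136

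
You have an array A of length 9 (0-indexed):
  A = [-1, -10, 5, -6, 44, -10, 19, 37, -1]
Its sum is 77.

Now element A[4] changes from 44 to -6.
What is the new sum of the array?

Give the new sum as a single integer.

Old value at index 4: 44
New value at index 4: -6
Delta = -6 - 44 = -50
New sum = old_sum + delta = 77 + (-50) = 27

Answer: 27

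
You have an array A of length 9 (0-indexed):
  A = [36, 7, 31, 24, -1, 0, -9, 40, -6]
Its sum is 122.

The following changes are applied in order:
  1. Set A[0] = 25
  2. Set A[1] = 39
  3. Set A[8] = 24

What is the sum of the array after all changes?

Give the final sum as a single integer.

Initial sum: 122
Change 1: A[0] 36 -> 25, delta = -11, sum = 111
Change 2: A[1] 7 -> 39, delta = 32, sum = 143
Change 3: A[8] -6 -> 24, delta = 30, sum = 173

Answer: 173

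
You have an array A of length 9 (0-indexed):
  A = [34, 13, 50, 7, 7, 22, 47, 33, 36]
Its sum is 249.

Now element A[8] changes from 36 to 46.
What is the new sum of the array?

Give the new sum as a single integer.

Old value at index 8: 36
New value at index 8: 46
Delta = 46 - 36 = 10
New sum = old_sum + delta = 249 + (10) = 259

Answer: 259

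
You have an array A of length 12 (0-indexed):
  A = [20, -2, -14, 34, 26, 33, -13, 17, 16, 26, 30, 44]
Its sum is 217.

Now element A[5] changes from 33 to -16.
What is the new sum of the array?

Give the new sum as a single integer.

Answer: 168

Derivation:
Old value at index 5: 33
New value at index 5: -16
Delta = -16 - 33 = -49
New sum = old_sum + delta = 217 + (-49) = 168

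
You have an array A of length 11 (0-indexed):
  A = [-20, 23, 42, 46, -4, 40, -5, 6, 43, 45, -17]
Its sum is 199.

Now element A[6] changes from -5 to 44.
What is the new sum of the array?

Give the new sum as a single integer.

Old value at index 6: -5
New value at index 6: 44
Delta = 44 - -5 = 49
New sum = old_sum + delta = 199 + (49) = 248

Answer: 248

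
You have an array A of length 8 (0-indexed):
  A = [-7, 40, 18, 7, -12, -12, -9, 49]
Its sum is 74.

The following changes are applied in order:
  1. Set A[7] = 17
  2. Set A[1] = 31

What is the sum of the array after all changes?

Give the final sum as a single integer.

Initial sum: 74
Change 1: A[7] 49 -> 17, delta = -32, sum = 42
Change 2: A[1] 40 -> 31, delta = -9, sum = 33

Answer: 33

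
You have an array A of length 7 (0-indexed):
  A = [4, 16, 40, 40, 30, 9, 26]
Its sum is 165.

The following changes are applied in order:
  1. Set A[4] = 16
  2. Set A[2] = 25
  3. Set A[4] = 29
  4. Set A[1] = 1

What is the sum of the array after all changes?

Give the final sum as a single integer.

Initial sum: 165
Change 1: A[4] 30 -> 16, delta = -14, sum = 151
Change 2: A[2] 40 -> 25, delta = -15, sum = 136
Change 3: A[4] 16 -> 29, delta = 13, sum = 149
Change 4: A[1] 16 -> 1, delta = -15, sum = 134

Answer: 134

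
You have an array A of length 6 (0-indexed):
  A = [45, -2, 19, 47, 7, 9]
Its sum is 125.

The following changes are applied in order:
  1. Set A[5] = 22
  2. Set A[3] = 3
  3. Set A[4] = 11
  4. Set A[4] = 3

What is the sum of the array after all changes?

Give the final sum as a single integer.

Initial sum: 125
Change 1: A[5] 9 -> 22, delta = 13, sum = 138
Change 2: A[3] 47 -> 3, delta = -44, sum = 94
Change 3: A[4] 7 -> 11, delta = 4, sum = 98
Change 4: A[4] 11 -> 3, delta = -8, sum = 90

Answer: 90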